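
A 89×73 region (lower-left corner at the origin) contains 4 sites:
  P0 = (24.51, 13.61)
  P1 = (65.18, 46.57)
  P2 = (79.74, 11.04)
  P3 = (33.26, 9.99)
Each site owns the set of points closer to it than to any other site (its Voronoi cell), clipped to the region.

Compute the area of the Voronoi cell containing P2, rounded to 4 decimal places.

Area of P2's cell: 940.3210

1. box [0,89]×[0,73]: [(0, 0) (89, 0) (89, 73) (0, 73)]
2. ⊥bis P2·P0 via (52.125,12.325): [(51.5515, 0) (89, 0) (89, 73) (54.9484, 73)]  |A|=2609.7553
3. ⊥bis P2·P1 via (72.46,28.805): [(52.5115, 20.6302) (51.5515, 0) (89, 0) (89, 35.583)]  |A|=1035.471
4. ⊥bis P2·P3 via (56.5,10.515): [(56.237, 22.1569) (56.7375, 0) (89, 0) (89, 35.583)]  |A|=940.321
5. canonical 4-gon: [(56.237, 22.1569) (56.7375, 0) (89, 0) (89, 35.583)]
6. shoelace: 940.321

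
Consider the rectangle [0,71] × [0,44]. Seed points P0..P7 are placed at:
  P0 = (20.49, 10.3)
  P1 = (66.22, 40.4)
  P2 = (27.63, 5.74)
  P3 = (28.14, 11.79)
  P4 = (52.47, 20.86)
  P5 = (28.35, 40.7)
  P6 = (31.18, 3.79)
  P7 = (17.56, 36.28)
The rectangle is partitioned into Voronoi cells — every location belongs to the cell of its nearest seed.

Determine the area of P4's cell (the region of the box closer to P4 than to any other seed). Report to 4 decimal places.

Area of P4's cell: 917.0525

1. box [0,71]×[0,44]: [(0, 0) (71, 0) (71, 44) (0, 44)]
2. ⊥bis P4·P0 via (36.48,15.58): [(41.6246, 0) (71, 0) (71, 44) (27.0955, 44)]  |A|=1612.1567
3. ⊥bis P4·P1 via (59.345,30.63): [(41.6246, 0) (71, 0) (71, 22.4286) (40.345, 44) (27.0955, 44)]  |A|=1281.5205
4. ⊥bis P4·P2 via (40.05,13.3): [(33.8926, 23.4158) (48.1457, 0) (71, 0) (71, 22.4286) (40.345, 44) (27.0955, 44)]  |A|=1205.173
5. ⊥bis P4·P3 via (40.305,16.325): [(43.6177, 7.4388) (48.1457, 0) (71, 0) (71, 22.4286) (40.345, 44) (29.988, 44)]  |A|=1106.5027
6. ⊥bis P4·P5 via (40.41,30.78): [(36.6296, 26.1841) (43.6177, 7.4388) (48.1457, 0) (71, 0) (71, 22.4286) (47.2737, 39.1244)]  |A|=943.4652
7. ⊥bis P4·P6 via (41.825,12.325): [(36.6296, 26.1841) (41.7711, 12.3922) (51.707, 0) (71, 0) (71, 22.4286) (47.2737, 39.1244)]  |A|=917.0525
8. ⊥bis P4·P7 via (35.015,28.57): [(36.6296, 26.1841) (41.7711, 12.3922) (51.707, 0) (71, 0) (71, 22.4286) (47.2737, 39.1244)]  |A|=917.0525
9. canonical 6-gon: [(36.6296, 26.1841) (41.7711, 12.3922) (51.707, 0) (71, 0) (71, 22.4286) (47.2737, 39.1244)]
10. shoelace: 917.0525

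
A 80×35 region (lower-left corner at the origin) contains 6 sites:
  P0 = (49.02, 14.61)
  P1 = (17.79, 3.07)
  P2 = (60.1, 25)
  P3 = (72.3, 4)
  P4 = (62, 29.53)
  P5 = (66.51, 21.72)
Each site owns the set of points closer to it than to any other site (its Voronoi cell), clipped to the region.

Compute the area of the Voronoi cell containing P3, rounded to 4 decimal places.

1. box [0,80]×[0,35]: [(0, 0) (80, 0) (80, 35) (0, 35)]
2. ⊥bis P3·P0 via (60.66,9.305): [(56.4192, 0) (80, 0) (80, 35) (72.3707, 35)]  |A|=546.1778
3. ⊥bis P3·P1 via (45.045,3.535): [(56.4192, 0) (80, 0) (80, 35) (72.3707, 35)]  |A|=546.1778
4. ⊥bis P3·P2 via (66.2,14.5): [(61.8852, 11.9933) (56.4192, 0) (80, 0) (80, 22.5171)]  |A|=345.3526
5. ⊥bis P3·P4 via (67.15,16.765): [(76.8009, 20.6586) (61.8852, 11.9933) (56.4192, 0) (80, 0) (80, 21.9493)]  |A|=344.4443
6. ⊥bis P3·P5 via (69.405,12.86): [(61.0336, 10.1246) (56.4192, 0) (80, 0) (80, 16.3219)]  |A|=274.1579
7. canonical 4-gon: [(61.0336, 10.1246) (56.4192, 0) (80, 0) (80, 16.3219)]
8. shoelace: 274.1579

Area of P3's cell: 274.1579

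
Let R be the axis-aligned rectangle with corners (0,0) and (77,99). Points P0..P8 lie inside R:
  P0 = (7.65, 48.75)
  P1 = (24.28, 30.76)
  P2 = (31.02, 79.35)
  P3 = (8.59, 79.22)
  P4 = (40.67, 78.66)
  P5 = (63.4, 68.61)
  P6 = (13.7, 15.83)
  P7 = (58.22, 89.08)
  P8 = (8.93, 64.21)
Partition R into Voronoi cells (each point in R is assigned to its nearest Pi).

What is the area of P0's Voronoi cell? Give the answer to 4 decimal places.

Area of P0's cell: 494.5472

1. box [0,77]×[0,99]: [(0, 0) (77, 0) (77, 99) (0, 99)]
2. ⊥bis P0·P1 via (15.965,39.755): [(0, 24.9969) (77, 96.1759) (77, 99) (0, 99)]  |A|=2957.8465
3. ⊥bis P0·P2 via (19.335,64.05): [(0, 78.8166) (0, 24.9969) (31.8813, 54.4681)]  |A|=857.9213
4. ⊥bis P0·P3 via (8.12,63.985): [(19.8958, 63.6217) (0, 64.2355) (0, 24.9969) (31.8813, 54.4681)]  |A|=712.8699
5. ⊥bis P0·P4 via (24.16,63.705): [(19.8958, 63.6217) (0, 64.2355) (0, 24.9969) (31.8813, 54.4681)]  |A|=712.8699
6. ⊥bis P0·P5 via (35.525,58.68): [(19.8958, 63.6217) (0, 64.2355) (0, 24.9969) (31.8813, 54.4681)]  |A|=712.8699
7. ⊥bis P0·P6 via (10.675,32.29): [(19.8958, 63.6217) (0, 64.2355) (0, 30.3282) (7.1983, 31.6511) (31.8813, 54.4681)]  |A|=693.6818
8. ⊥bis P0·P7 via (32.935,68.915): [(19.8958, 63.6217) (0, 64.2355) (0, 30.3282) (7.1983, 31.6511) (31.8813, 54.4681)]  |A|=693.6818
9. ⊥bis P0·P8 via (8.29,56.48): [(31.7951, 54.5339) (0, 57.1664) (0, 30.3282) (7.1983, 31.6511) (31.8813, 54.4681)]  |A|=494.5472
10. canonical 5-gon: [(31.7951, 54.5339) (0, 57.1664) (0, 30.3282) (7.1983, 31.6511) (31.8813, 54.4681)]
11. shoelace: 494.5472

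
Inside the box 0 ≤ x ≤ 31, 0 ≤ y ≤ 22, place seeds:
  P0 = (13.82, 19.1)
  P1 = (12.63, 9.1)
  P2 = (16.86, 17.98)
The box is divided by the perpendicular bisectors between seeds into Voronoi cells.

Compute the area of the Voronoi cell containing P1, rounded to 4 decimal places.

Area of P1's cell: 375.1332

1. box [0,31]×[0,22]: [(0, 0) (31, 0) (31, 22) (0, 22)]
2. ⊥bis P1·P0 via (13.225,14.1): [(0, 15.6738) (0, 0) (31, 0) (31, 11.9848)]  |A|=428.7075
3. ⊥bis P1·P2 via (14.745,13.54): [(13.6841, 14.0454) (0, 15.6738) (0, 0) (31, 0) (31, 5.7969)]  |A|=375.1332
4. canonical 5-gon: [(13.6841, 14.0454) (0, 15.6738) (0, 0) (31, 0) (31, 5.7969)]
5. shoelace: 375.1332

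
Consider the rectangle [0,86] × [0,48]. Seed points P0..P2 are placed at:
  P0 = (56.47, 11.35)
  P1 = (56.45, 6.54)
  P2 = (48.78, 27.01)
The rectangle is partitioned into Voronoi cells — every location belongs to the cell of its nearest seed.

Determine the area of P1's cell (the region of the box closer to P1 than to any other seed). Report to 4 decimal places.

1. box [0,86]×[0,48]: [(0, 0) (86, 0) (86, 48) (0, 48)]
2. ⊥bis P1·P0 via (56.46,8.945): [(0, 9.1798) (0, 0) (86, 0) (86, 8.8222)]  |A|=774.0831
3. ⊥bis P1·P2 via (52.615,16.775): [(31.9895, 9.0467) (7.8452, 0) (86, 0) (86, 8.8222)]  |A|=591.7682
4. canonical 4-gon: [(31.9895, 9.0467) (7.8452, 0) (86, 0) (86, 8.8222)]
5. shoelace: 591.7682

Area of P1's cell: 591.7682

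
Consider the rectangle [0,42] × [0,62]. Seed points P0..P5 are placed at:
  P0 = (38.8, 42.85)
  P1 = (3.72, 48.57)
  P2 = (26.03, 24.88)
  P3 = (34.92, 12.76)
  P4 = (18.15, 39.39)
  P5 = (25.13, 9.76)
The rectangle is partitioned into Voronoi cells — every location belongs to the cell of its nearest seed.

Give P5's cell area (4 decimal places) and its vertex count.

1. box [0,42]×[0,62]: [(0, 0) (42, 0) (42, 62) (0, 62)]
2. ⊥bis P5·P0 via (31.965,26.305): [(0, 39.5102) (0, 0) (42, 0) (42, 22.1594)]  |A|=1295.0622
3. ⊥bis P5·P1 via (14.425,29.165): [(18.9712, 31.673) (0, 21.2073) (0, 0) (42, 0) (42, 22.1594)]  |A|=1121.4478
4. ⊥bis P5·P2 via (25.58,17.32): [(0, 18.8426) (0, 0) (42, 0) (42, 16.3426)]  |A|=738.89
5. ⊥bis P5·P3 via (30.025,11.26): [(28.2161, 17.1631) (0, 18.8426) (0, 0) (33.4755, 0)]  |A|=553.1036
6. ⊥bis P5·P4 via (21.64,24.575): [(28.2161, 17.1631) (0, 18.8426) (0, 0) (33.4755, 0)]  |A|=553.1036
7. canonical 4-gon: [(28.2161, 17.1631) (0, 18.8426) (0, 0) (33.4755, 0)]
8. shoelace: 553.1036

Area of P5's cell: 553.1036 (4 vertices)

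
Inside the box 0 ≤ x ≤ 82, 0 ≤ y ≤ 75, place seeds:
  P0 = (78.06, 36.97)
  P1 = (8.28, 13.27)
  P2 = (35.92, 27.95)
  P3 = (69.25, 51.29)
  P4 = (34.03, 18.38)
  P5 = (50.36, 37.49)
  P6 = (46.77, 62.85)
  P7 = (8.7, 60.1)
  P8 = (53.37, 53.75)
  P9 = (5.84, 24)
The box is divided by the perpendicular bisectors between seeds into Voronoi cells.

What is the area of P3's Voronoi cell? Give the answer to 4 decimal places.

Area of P3's cell: 614.9196

1. box [0,82]×[0,75]: [(0, 0) (82, 0) (82, 75) (0, 75)]
2. ⊥bis P3·P0 via (73.655,44.13): [(0, 0) (1.925, 0) (82, 49.264) (82, 75) (0, 75)]  |A|=4177.5902
3. ⊥bis P3·P1 via (38.765,32.28): [(43.0984, 25.3309) (82, 49.264) (82, 75) (12.1254, 75)]  |A|=2235.8902
4. ⊥bis P3·P2 via (52.585,39.62): [(56.7219, 33.7124) (82, 49.264) (82, 75) (27.8094, 75)]  |A|=1443.9772
5. ⊥bis P3·P4 via (51.64,34.835): [(56.7219, 33.7124) (82, 49.264) (82, 75) (27.8094, 75)]  |A|=1443.9772
6. ⊥bis P3·P5 via (59.805,44.39): [(64.2307, 38.3319) (82, 49.264) (82, 75) (37.443, 75)]  |A|=1045.5644
7. ⊥bis P3·P6 via (58.01,57.07): [(54.9247, 51.0703) (64.2307, 38.3319) (82, 49.264) (82, 75) (67.2302, 75)]  |A|=689.1646
8. ⊥bis P3·P7 via (38.975,55.695): [(54.9247, 51.0703) (64.2307, 38.3319) (82, 49.264) (82, 75) (67.2302, 75)]  |A|=689.1646
9. ⊥bis P3·P8 via (61.31,52.52): [(63.7414, 68.2155) (60.0076, 44.1127) (64.2307, 38.3319) (82, 49.264) (82, 75) (67.2302, 75)]  |A|=614.9196
10. ⊥bis P3·P9 via (37.545,37.645): [(63.7414, 68.2155) (60.0076, 44.1127) (64.2307, 38.3319) (82, 49.264) (82, 75) (67.2302, 75)]  |A|=614.9196
11. canonical 6-gon: [(63.7414, 68.2155) (60.0076, 44.1127) (64.2307, 38.3319) (82, 49.264) (82, 75) (67.2302, 75)]
12. shoelace: 614.9196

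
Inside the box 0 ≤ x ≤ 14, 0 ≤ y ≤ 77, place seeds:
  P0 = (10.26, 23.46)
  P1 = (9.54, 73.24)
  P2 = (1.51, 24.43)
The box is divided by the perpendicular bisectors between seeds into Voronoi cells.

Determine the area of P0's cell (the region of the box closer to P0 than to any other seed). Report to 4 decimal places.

Area of P0's cell: 391.2366

1. box [0,14]×[0,77]: [(0, 0) (14, 0) (14, 77) (0, 77)]
2. ⊥bis P0·P1 via (9.9,48.35): [(0, 48.2068) (0, 0) (14, 0) (14, 48.4093)]  |A|=676.3128
3. ⊥bis P0·P2 via (5.885,23.945): [(8.5884, 48.331) (3.2305, 0) (14, 0) (14, 48.4093)]  |A|=391.2366
4. canonical 4-gon: [(8.5884, 48.331) (3.2305, 0) (14, 0) (14, 48.4093)]
5. shoelace: 391.2366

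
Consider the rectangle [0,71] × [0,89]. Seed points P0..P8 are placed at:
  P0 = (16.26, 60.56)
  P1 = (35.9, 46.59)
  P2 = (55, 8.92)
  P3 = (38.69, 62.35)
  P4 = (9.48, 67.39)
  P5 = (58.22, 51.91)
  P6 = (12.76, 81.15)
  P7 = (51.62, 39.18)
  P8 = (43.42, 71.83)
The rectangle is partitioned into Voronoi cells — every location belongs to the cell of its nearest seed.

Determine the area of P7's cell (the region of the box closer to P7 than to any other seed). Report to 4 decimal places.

1. box [0,71]×[0,89]: [(0, 0) (71, 0) (71, 89) (0, 89)]
2. ⊥bis P7·P0 via (33.94,49.87): [(3.7867, 0) (71, 0) (71, 89) (57.5995, 89)]  |A|=3587.3146
3. ⊥bis P7·P1 via (43.76,42.885): [(23.5451, 0) (71, 0) (71, 89) (65.4974, 89)]  |A|=2356.6071
4. ⊥bis P7·P2 via (53.31,24.05): [(33.8575, 21.8772) (71, 26.0259) (71, 89) (65.4974, 89)]  |A|=1354.1827
5. ⊥bis P7·P3 via (45.155,50.765): [(48.3023, 52.5214) (33.8575, 21.8772) (71, 26.0259) (71, 65.1878)]  |A|=983.5784
6. ⊥bis P7·P4 via (30.55,53.285): [(48.3023, 52.5214) (33.8575, 21.8772) (71, 26.0259) (71, 65.1878)]  |A|=983.5784
7. ⊥bis P7·P5 via (54.92,45.545): [(46.9593, 49.6723) (33.8575, 21.8772) (71, 26.0259) (71, 37.2082)]  |A|=623.4258
8. ⊥bis P7·P6 via (32.19,60.165): [(46.9593, 49.6723) (33.8575, 21.8772) (71, 26.0259) (71, 37.2082)]  |A|=623.4258
9. ⊥bis P7·P8 via (47.52,55.505): [(46.9593, 49.6723) (33.8575, 21.8772) (71, 26.0259) (71, 37.2082)]  |A|=623.4258
10. canonical 4-gon: [(46.9593, 49.6723) (33.8575, 21.8772) (71, 26.0259) (71, 37.2082)]
11. shoelace: 623.4258

Area of P7's cell: 623.4258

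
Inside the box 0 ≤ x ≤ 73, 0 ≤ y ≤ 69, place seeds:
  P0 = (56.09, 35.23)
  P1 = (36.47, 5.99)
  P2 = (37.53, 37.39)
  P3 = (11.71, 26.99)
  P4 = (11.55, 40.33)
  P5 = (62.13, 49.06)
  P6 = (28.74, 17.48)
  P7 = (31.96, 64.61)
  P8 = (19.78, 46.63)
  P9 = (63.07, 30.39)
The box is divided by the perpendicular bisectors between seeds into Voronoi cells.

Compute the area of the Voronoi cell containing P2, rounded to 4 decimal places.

Area of P2's cell: 482.8256

1. box [0,73]×[0,69]: [(0, 0) (73, 0) (73, 69) (0, 69)]
2. ⊥bis P2·P0 via (46.81,36.31): [(0, 0) (42.5843, 0) (50.6144, 69) (0, 69)]  |A|=3215.3554
3. ⊥bis P2·P1 via (37,21.69): [(0, 22.939) (45.0768, 21.4173) (50.6144, 69) (0, 69)]  |A|=2242.3251
4. ⊥bis P2·P3 via (24.62,32.19): [(28.7369, 21.9689) (45.0768, 21.4173) (50.6144, 69) (9.7934, 69)]  |A|=1350.2041
5. ⊥bis P2·P4 via (24.54,38.86): [(23.9683, 33.808) (28.7369, 21.9689) (45.0768, 21.4173) (50.6144, 69) (27.9508, 69)]  |A|=1030.7062
6. ⊥bis P2·P5 via (49.83,43.225): [(23.9683, 33.808) (28.7369, 21.9689) (45.0768, 21.4173) (48.0512, 46.9747) (37.6026, 69) (27.9508, 69)]  |A|=887.4116
7. ⊥bis P2·P6 via (33.135,27.435): [(23.9683, 33.808) (25.1078, 30.9789) (45.1593, 22.1264) (48.0512, 46.9747) (37.6026, 69) (27.9508, 69)]  |A|=807.3275
8. ⊥bis P2·P7 via (34.745,51): [(25.7045, 49.15) (23.9683, 33.808) (25.1078, 30.9789) (45.1593, 22.1264) (48.0512, 46.9747) (45.1332, 53.1257)]  |A|=542.3551
9. ⊥bis P2·P8 via (28.655,42.01): [(33.1667, 50.677) (24.1502, 33.3563) (25.1078, 30.9789) (45.1593, 22.1264) (48.0512, 46.9747) (45.1332, 53.1257)]  |A|=482.8256
10. ⊥bis P2·P9 via (50.3,33.89): [(33.1667, 50.677) (24.1502, 33.3563) (25.1078, 30.9789) (45.1593, 22.1264) (48.0512, 46.9747) (45.1332, 53.1257)]  |A|=482.8256
11. canonical 6-gon: [(33.1667, 50.677) (24.1502, 33.3563) (25.1078, 30.9789) (45.1593, 22.1264) (48.0512, 46.9747) (45.1332, 53.1257)]
12. shoelace: 482.8256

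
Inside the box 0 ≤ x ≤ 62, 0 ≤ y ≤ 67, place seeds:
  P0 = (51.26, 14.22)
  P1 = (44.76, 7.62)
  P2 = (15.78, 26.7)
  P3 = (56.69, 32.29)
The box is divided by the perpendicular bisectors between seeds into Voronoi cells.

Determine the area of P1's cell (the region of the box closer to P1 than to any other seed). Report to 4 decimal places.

1. box [0,62]×[0,67]: [(0, 0) (62, 0) (62, 67) (0, 67)]
2. ⊥bis P1·P0 via (48.01,10.92): [(0, 58.2026) (0, 0) (59.098, 0)]  |A|=1719.8279
3. ⊥bis P1·P2 via (30.27,17.16): [(34.7558, 23.9734) (18.9721, 0) (59.098, 0)]  |A|=480.9762
4. ⊥bis P1·P3 via (50.725,19.955): [(34.7558, 23.9734) (18.9721, 0) (59.098, 0)]  |A|=480.9762
5. canonical 3-gon: [(34.7558, 23.9734) (18.9721, 0) (59.098, 0)]
6. shoelace: 480.9762

Area of P1's cell: 480.9762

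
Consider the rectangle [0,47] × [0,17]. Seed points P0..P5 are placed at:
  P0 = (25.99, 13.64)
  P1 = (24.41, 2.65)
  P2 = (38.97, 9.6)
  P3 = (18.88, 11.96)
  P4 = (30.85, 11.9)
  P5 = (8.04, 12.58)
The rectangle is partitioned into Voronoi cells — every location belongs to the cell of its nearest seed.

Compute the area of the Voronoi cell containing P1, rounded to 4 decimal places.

Area of P1's cell: 122.0468

1. box [0,47]×[0,17]: [(0, 0) (47, 0) (47, 17) (0, 17)]
2. ⊥bis P1·P0 via (25.2,8.145): [(0, 11.7679) (0, 0) (47, 0) (47, 5.0109)]  |A|=394.302
3. ⊥bis P1·P2 via (31.69,6.125): [(31.1329, 7.292) (0, 11.7679) (0, 0) (34.6137, 0)]  |A|=309.3872
4. ⊥bis P1·P3 via (21.645,7.305): [(31.1329, 7.292) (23.4764, 8.3928) (9.3467, 0) (34.6137, 0)]  |A|=132.0306
5. ⊥bis P1·P4 via (27.63,7.275): [(32.8887, 3.6138) (26.6876, 7.9311) (23.4764, 8.3928) (9.3467, 0) (34.6137, 0)]  |A|=124.4161
6. ⊥bis P1·P5 via (16.225,7.615): [(32.8887, 3.6138) (26.6876, 7.9311) (23.4764, 8.3928) (12.8782, 2.0976) (11.6058, 0) (34.6137, 0)]  |A|=122.0468
7. canonical 6-gon: [(32.8887, 3.6138) (26.6876, 7.9311) (23.4764, 8.3928) (12.8782, 2.0976) (11.6058, 0) (34.6137, 0)]
8. shoelace: 122.0468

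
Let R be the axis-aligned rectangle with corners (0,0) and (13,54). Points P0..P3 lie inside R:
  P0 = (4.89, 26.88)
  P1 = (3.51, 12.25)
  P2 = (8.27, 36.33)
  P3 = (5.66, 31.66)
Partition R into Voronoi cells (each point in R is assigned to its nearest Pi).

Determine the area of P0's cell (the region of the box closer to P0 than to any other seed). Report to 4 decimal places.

1. box [0,13]×[0,54]: [(0, 0) (13, 0) (13, 54) (0, 54)]
2. ⊥bis P0·P1 via (4.2,19.565): [(0, 19.9612) (13, 18.7349) (13, 54) (0, 54)]  |A|=450.4754
3. ⊥bis P0·P2 via (6.58,31.605): [(0, 33.9585) (0, 19.9612) (13, 18.7349) (13, 29.3087)]  |A|=159.7123
4. ⊥bis P0·P3 via (5.275,29.27): [(0, 30.1197) (0, 19.9612) (13, 18.7349) (13, 28.0256)]  |A|=126.42
5. canonical 4-gon: [(0, 30.1197) (0, 19.9612) (13, 18.7349) (13, 28.0256)]
6. shoelace: 126.42

Area of P0's cell: 126.4200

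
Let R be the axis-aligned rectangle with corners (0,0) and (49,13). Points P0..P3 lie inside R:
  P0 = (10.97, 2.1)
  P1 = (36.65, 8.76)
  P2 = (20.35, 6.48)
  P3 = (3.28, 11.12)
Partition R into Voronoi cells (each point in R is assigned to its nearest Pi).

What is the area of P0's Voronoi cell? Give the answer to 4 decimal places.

Area of P0's cell: 101.8428

1. box [0,49]×[0,13]: [(0, 0) (49, 0) (49, 13) (0, 13)]
2. ⊥bis P0·P1 via (23.81,5.43): [(0, 0) (25.2182, 0) (21.8468, 13) (0, 13)]  |A|=305.9225
3. ⊥bis P0·P2 via (15.66,4.29): [(0, 0) (17.6632, 0) (11.5929, 13) (0, 13)]  |A|=190.1645
4. ⊥bis P0·P3 via (7.125,6.61): [(0, 0.5356) (0, 0) (17.6632, 0) (12.4549, 11.154)]  |A|=101.8428
5. canonical 4-gon: [(0, 0.5356) (0, 0) (17.6632, 0) (12.4549, 11.154)]
6. shoelace: 101.8428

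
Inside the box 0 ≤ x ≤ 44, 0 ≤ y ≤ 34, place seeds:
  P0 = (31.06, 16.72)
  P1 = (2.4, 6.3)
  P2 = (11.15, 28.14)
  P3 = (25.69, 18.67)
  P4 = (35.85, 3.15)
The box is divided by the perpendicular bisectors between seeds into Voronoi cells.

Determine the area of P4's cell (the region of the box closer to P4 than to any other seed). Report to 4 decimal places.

Area of P4's cell: 227.2730

1. box [0,44]×[0,34]: [(0, 0) (44, 0) (44, 34) (0, 34)]
2. ⊥bis P4·P0 via (33.455,9.935): [(5.3093, 0) (44, 0) (44, 13.6572)]  |A|=264.2038
3. ⊥bis P4·P1 via (19.125,4.725): [(19.1398, 4.8819) (18.68, 0) (44, 0) (44, 13.6572)]  |A|=231.5661
4. ⊥bis P4·P2 via (23.5,15.645): [(19.1398, 4.8819) (18.68, 0) (44, 0) (44, 13.6572)]  |A|=231.5661
5. ⊥bis P4·P3 via (30.77,10.91): [(24.3959, 6.7373) (18.9807, 3.1922) (18.68, 0) (44, 0) (44, 13.6572)]  |A|=227.273
6. canonical 5-gon: [(24.3959, 6.7373) (18.9807, 3.1922) (18.68, 0) (44, 0) (44, 13.6572)]
7. shoelace: 227.273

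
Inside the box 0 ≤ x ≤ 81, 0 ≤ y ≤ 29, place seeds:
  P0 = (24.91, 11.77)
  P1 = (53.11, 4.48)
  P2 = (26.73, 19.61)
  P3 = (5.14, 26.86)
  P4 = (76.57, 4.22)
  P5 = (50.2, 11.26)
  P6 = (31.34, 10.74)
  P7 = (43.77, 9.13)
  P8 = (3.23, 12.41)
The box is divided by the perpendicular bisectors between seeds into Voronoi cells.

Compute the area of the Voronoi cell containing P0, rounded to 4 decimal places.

Area of P0's cell: 228.5290

1. box [0,81]×[0,29]: [(0, 0) (81, 0) (81, 29) (0, 29)]
2. ⊥bis P0·P1 via (39.01,8.125): [(0, 0) (36.9096, 0) (44.4064, 29) (0, 29)]  |A|=1179.0822
3. ⊥bis P0·P2 via (25.82,15.69): [(0, 21.6839) (0, 0) (36.9096, 0) (40.1082, 12.3731)]  |A|=663.1946
4. ⊥bis P0·P3 via (15.025,19.315): [(14.2994, 18.3644) (0.2823, 0) (36.9096, 0) (40.1082, 12.3731)]  |A|=505.5685
5. ⊥bis P0·P4 via (50.74,7.995): [(14.2994, 18.3644) (0.2823, 0) (36.9096, 0) (40.1082, 12.3731)]  |A|=505.5685
6. ⊥bis P0·P5 via (37.555,11.515): [(37.5841, 12.959) (14.2994, 18.3644) (0.2823, 0) (36.9096, 0) (37.3577, 1.7336)]  |A|=491.3353
7. ⊥bis P0·P6 via (28.125,11.255): [(28.7273, 15.0151) (14.2994, 18.3644) (0.2823, 0) (26.3221, 0)]  |A|=351.4488
8. ⊥bis P0·P7 via (34.34,10.45): [(28.7273, 15.0151) (14.2994, 18.3644) (0.2823, 0) (26.3221, 0)]  |A|=351.4488
9. ⊥bis P0·P8 via (14.07,12.09): [(28.7273, 15.0151) (14.2994, 18.3644) (14.2534, 18.3042) (13.7131, 0) (26.3221, 0)]  |A|=228.529
10. canonical 5-gon: [(28.7273, 15.0151) (14.2994, 18.3644) (14.2534, 18.3042) (13.7131, 0) (26.3221, 0)]
11. shoelace: 228.529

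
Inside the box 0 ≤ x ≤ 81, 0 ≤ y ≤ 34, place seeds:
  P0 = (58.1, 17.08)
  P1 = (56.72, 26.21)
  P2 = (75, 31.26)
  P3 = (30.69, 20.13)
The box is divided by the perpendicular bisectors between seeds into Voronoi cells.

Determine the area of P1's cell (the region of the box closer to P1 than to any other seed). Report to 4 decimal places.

Area of P1's cell: 295.4138

1. box [0,81]×[0,34]: [(0, 0) (81, 0) (81, 34) (0, 34)]
2. ⊥bis P1·P0 via (57.41,21.645): [(0, 12.9675) (81, 25.2106) (81, 34) (0, 34)]  |A|=1207.7867
3. ⊥bis P1·P2 via (65.86,28.735): [(0, 12.9675) (67.4015, 23.1552) (64.4055, 34) (0, 34)]  |A|=1058.0435
4. ⊥bis P1·P3 via (43.705,23.17): [(44.5164, 19.6961) (67.4015, 23.1552) (64.4055, 34) (41.1754, 34)]  |A|=295.4138
5. canonical 4-gon: [(44.5164, 19.6961) (67.4015, 23.1552) (64.4055, 34) (41.1754, 34)]
6. shoelace: 295.4138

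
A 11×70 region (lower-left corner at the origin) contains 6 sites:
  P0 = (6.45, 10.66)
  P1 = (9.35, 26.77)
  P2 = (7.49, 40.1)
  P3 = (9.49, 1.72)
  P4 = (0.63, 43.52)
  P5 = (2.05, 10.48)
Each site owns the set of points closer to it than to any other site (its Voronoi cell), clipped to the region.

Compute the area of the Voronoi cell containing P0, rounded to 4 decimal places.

1. box [0,11]×[0,70]: [(0, 0) (11, 0) (11, 70) (0, 70)]
2. ⊥bis P0·P1 via (7.9,18.715): [(0, 20.1371) (0, 0) (11, 0) (11, 18.157)]  |A|=210.6173
3. ⊥bis P0·P2 via (6.97,25.38): [(0, 20.1371) (0, 0) (11, 0) (11, 18.157)]  |A|=210.6173
4. ⊥bis P0·P3 via (7.97,6.19): [(0, 20.1371) (0, 3.4798) (11, 7.2203) (11, 18.157)]  |A|=151.7663
5. ⊥bis P0·P4 via (3.54,27.09): [(0, 20.1371) (0, 3.4798) (11, 7.2203) (11, 18.157)]  |A|=151.7663
6. ⊥bis P0·P5 via (4.25,10.57): [(3.8872, 19.4373) (4.4778, 5.0025) (11, 7.2203) (11, 18.157)]  |A|=86.6234
7. canonical 4-gon: [(3.8872, 19.4373) (4.4778, 5.0025) (11, 7.2203) (11, 18.157)]
8. shoelace: 86.6234

Area of P0's cell: 86.6234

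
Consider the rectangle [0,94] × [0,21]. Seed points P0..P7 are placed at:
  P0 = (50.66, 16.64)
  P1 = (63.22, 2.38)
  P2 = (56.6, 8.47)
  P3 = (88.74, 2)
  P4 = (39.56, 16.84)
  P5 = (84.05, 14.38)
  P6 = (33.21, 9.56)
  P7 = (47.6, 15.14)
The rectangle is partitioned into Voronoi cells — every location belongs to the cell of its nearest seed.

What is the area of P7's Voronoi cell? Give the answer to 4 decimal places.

1. box [0,94]×[0,21]: [(0, 0) (94, 0) (94, 21) (0, 21)]
2. ⊥bis P7·P0 via (49.13,15.89): [(0, 0) (56.9192, 0) (46.6251, 21) (0, 21)]  |A|=1087.2153
3. ⊥bis P7·P1 via (55.41,8.76): [(0, 0) (48.2539, 0) (53.6695, 6.6294) (46.6251, 21) (0, 21)]  |A|=1058.4925
4. ⊥bis P7·P2 via (52.1,11.805): [(0, 0) (43.3512, 0) (51.5176, 11.0192) (46.6251, 21) (0, 21)]  |A|=1012.4608
5. ⊥bis P7·P3 via (68.17,8.57): [(0, 0) (43.3512, 0) (51.5176, 11.0192) (46.6251, 21) (0, 21)]  |A|=1012.4608
6. ⊥bis P7·P4 via (43.58,15.99): [(40.199, 0) (43.3512, 0) (51.5176, 11.0192) (46.6251, 21) (44.6393, 21)]  |A|=121.658
7. ⊥bis P7·P5 via (65.825,14.76): [(40.199, 0) (43.3512, 0) (51.5176, 11.0192) (46.6251, 21) (44.6393, 21)]  |A|=121.658
8. ⊥bis P7·P6 via (40.405,12.35): [(41.9616, 8.3358) (44.561, 1.6324) (51.5176, 11.0192) (46.6251, 21) (44.6393, 21)]  |A|=102.3437
9. canonical 5-gon: [(41.9616, 8.3358) (44.561, 1.6324) (51.5176, 11.0192) (46.6251, 21) (44.6393, 21)]
10. shoelace: 102.3437

Area of P7's cell: 102.3437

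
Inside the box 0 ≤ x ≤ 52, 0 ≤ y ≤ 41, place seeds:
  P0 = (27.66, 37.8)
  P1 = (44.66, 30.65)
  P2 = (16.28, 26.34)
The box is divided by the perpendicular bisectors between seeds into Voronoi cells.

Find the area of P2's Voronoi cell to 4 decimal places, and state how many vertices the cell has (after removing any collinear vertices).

1. box [0,52]×[0,41]: [(0, 0) (52, 0) (52, 41) (0, 41)]
2. ⊥bis P2·P0 via (21.97,32.07): [(0, 0) (52, 0) (52, 2.2496) (12.9772, 41) (0, 41)]  |A|=1375.9265
3. ⊥bis P2·P1 via (30.47,28.495): [(0, 0) (34.7975, 0) (31.3402, 22.7652) (12.9772, 41) (0, 41)]  |A|=1156.878
4. canonical 5-gon: [(0, 0) (34.7975, 0) (31.3402, 22.7652) (12.9772, 41) (0, 41)]
5. shoelace: 1156.878

Area of P2's cell: 1156.8780 (5 vertices)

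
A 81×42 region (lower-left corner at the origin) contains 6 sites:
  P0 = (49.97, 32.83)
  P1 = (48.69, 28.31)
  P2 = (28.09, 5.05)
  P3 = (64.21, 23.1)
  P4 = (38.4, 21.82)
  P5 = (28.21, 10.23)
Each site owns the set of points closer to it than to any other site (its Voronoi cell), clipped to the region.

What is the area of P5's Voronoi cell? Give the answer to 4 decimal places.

Area of P5's cell: 794.0343

1. box [0,81]×[0,42]: [(0, 0) (81, 0) (81, 42) (0, 42)]
2. ⊥bis P5·P0 via (39.09,21.53): [(0, 0) (61.4511, 0) (17.8298, 42) (0, 42)]  |A|=1664.8993
3. ⊥bis P5·P1 via (38.45,19.27): [(0, 0) (55.4618, 0) (21.5223, 38.4447) (17.8298, 42) (0, 42)]  |A|=1549.7703
4. ⊥bis P5·P2 via (28.15,7.64): [(0, 8.2921) (49.1465, 7.1536) (21.5223, 38.4447) (17.8298, 42) (0, 42)]  |A|=1147.6302
5. ⊥bis P5·P3 via (46.21,16.665): [(0, 8.2921) (49.1465, 7.1536) (21.5223, 38.4447) (17.8298, 42) (0, 42)]  |A|=1147.6302
6. ⊥bis P5·P4 via (33.305,16.025): [(0, 8.2921) (43.2396, 7.2904) (3.7613, 42) (0, 42)]  |A|=794.0343
7. canonical 4-gon: [(0, 8.2921) (43.2396, 7.2904) (3.7613, 42) (0, 42)]
8. shoelace: 794.0343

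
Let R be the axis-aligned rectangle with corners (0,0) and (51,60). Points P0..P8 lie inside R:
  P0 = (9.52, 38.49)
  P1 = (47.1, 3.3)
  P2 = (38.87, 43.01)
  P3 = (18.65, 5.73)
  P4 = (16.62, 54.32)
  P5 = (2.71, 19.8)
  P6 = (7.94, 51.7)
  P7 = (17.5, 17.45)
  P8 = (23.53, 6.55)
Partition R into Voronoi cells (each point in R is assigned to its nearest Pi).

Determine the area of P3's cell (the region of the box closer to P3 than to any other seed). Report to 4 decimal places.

1. box [0,51]×[0,60]: [(0, 0) (51, 0) (51, 60) (0, 60)]
2. ⊥bis P3·P0 via (14.085,22.11): [(0, 18.1846) (0, 0) (51, 0) (51, 32.398)]  |A|=1289.8556
3. ⊥bis P3·P1 via (32.875,4.515): [(34.8727, 27.9034) (0, 18.1846) (0, 0) (32.4894, 0)]  |A|=770.3545
4. ⊥bis P3·P2 via (28.76,24.37): [(34.3136, 21.3578) (26.5314, 25.5787) (0, 18.1846) (0, 0) (32.4894, 0)]  |A|=743.7052
5. ⊥bis P3·P4 via (17.635,30.025): [(34.3136, 21.3578) (26.5314, 25.5787) (0, 18.1846) (0, 0) (32.4894, 0)]  |A|=743.7052
6. ⊥bis P3·P5 via (10.68,12.765): [(34.3136, 21.3578) (26.5314, 25.5787) (20.509, 23.9003) (0, 0.6656) (0, 0) (32.4894, 0)]  |A|=564.0563
7. ⊥bis P3·P6 via (13.295,28.715): [(34.3136, 21.3578) (26.5314, 25.5787) (20.509, 23.9003) (0, 0.6656) (0, 0) (32.4894, 0)]  |A|=564.0563
8. ⊥bis P3·P7 via (18.075,11.59): [(33.6095, 13.1143) (8.8433, 10.6842) (0, 0.6656) (0, 0) (32.4894, 0)]  |A|=337.5382
9. ⊥bis P3·P8 via (21.09,6.14): [(20.1402, 11.7926) (8.8433, 10.6842) (0, 0.6656) (0, 0) (22.1217, 0)]  |A|=188.8272
10. canonical 5-gon: [(20.1402, 11.7926) (8.8433, 10.6842) (0, 0.6656) (0, 0) (22.1217, 0)]
11. shoelace: 188.8272

Area of P3's cell: 188.8272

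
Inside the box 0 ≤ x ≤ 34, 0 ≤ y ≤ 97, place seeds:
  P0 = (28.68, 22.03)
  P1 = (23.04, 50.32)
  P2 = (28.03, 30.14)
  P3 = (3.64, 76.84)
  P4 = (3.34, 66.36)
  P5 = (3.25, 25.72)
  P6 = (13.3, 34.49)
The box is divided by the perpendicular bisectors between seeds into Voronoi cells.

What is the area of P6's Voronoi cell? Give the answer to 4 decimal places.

1. box [0,34]×[0,97]: [(0, 0) (34, 0) (34, 97) (0, 97)]
2. ⊥bis P6·P0 via (20.99,28.26): [(0, 2.351) (34, 44.3189) (34, 97) (0, 97)]  |A|=2504.6119
3. ⊥bis P6·P1 via (18.17,42.405): [(0, 53.5848) (0, 2.351) (27.6994, 36.5417)]  |A|=709.5715
4. ⊥bis P6·P2 via (20.665,32.315): [(22.8029, 39.5544) (0, 53.5848) (0, 2.351) (18.5942, 25.3027)]  |A|=668.3402
5. ⊥bis P6·P3 via (8.47,55.665): [(22.8029, 39.5544) (0, 53.5848) (0, 2.351) (18.5942, 25.3027)]  |A|=668.3402
6. ⊥bis P6·P4 via (8.32,50.425): [(22.8029, 39.5544) (6.2081, 49.765) (0, 47.8248) (0, 2.351) (18.5942, 25.3027)]  |A|=650.461
7. ⊥bis P6·P5 via (8.275,30.105): [(22.8029, 39.5544) (6.2081, 49.765) (0, 47.8248) (0, 39.5878) (15.6437, 21.6608) (18.5942, 25.3027)]  |A|=359.2004
8. canonical 6-gon: [(22.8029, 39.5544) (6.2081, 49.765) (0, 47.8248) (0, 39.5878) (15.6437, 21.6608) (18.5942, 25.3027)]
9. shoelace: 359.2004

Area of P6's cell: 359.2004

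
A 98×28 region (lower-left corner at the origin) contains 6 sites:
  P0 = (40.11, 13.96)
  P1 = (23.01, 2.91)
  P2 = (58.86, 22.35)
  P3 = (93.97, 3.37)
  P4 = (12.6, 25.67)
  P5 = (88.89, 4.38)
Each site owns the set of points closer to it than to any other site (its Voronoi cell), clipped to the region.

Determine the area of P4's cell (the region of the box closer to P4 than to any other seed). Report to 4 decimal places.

1. box [0,98]×[0,28]: [(0, 0) (98, 0) (98, 28) (0, 28)]
2. ⊥bis P4·P0 via (26.355,19.815): [(0, 0) (17.9205, 0) (29.8391, 28) (0, 28)]  |A|=668.6335
3. ⊥bis P4·P1 via (17.805,14.29): [(0, 6.1463) (25.5017, 17.8103) (29.8391, 28) (0, 28)]  |A|=430.678
4. ⊥bis P4·P2 via (35.73,24.01): [(0, 6.1463) (25.5017, 17.8103) (29.8391, 28) (0, 28)]  |A|=430.678
5. ⊥bis P4·P3 via (53.285,14.52): [(0, 6.1463) (25.5017, 17.8103) (29.8391, 28) (0, 28)]  |A|=430.678
6. ⊥bis P4·P5 via (50.745,15.025): [(0, 6.1463) (25.5017, 17.8103) (29.8391, 28) (0, 28)]  |A|=430.678
7. canonical 4-gon: [(0, 6.1463) (25.5017, 17.8103) (29.8391, 28) (0, 28)]
8. shoelace: 430.678

Area of P4's cell: 430.6780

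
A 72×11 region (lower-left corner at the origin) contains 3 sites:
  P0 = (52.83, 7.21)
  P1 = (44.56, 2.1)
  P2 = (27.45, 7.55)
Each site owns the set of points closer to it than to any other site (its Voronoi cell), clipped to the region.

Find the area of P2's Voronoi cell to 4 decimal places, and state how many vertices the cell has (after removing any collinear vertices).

1. box [0,72]×[0,11]: [(0, 0) (72, 0) (72, 11) (0, 11)]
2. ⊥bis P2·P0 via (40.14,7.38): [(0, 0) (40.0411, 0) (40.1885, 11) (0, 11)]  |A|=441.263
3. ⊥bis P2·P1 via (36.005,4.825): [(0, 0) (34.4681, 0) (37.9719, 11) (0, 11)]  |A|=398.4201
4. canonical 4-gon: [(0, 0) (34.4681, 0) (37.9719, 11) (0, 11)]
5. shoelace: 398.4201

Area of P2's cell: 398.4201 (4 vertices)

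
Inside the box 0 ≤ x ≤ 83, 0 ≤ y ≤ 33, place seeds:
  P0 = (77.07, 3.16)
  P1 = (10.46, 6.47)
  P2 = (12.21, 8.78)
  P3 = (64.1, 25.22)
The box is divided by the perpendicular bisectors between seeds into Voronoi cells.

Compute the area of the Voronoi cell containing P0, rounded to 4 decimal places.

1. box [0,83]×[0,33]: [(0, 0) (83, 0) (83, 33) (0, 33)]
2. ⊥bis P0·P1 via (43.765,4.815): [(43.5257, 0) (83, 0) (83, 33) (45.1656, 33)]  |A|=1275.5934
3. ⊥bis P0·P2 via (44.64,5.97): [(44.1227, 0) (83, 0) (83, 33) (46.9821, 33)]  |A|=1235.7706
4. ⊥bis P0·P3 via (70.585,14.19): [(46.45, 0) (83, 0) (83, 21.4893)]  |A|=392.7173
5. canonical 3-gon: [(46.45, 0) (83, 0) (83, 21.4893)]
6. shoelace: 392.7173

Area of P0's cell: 392.7173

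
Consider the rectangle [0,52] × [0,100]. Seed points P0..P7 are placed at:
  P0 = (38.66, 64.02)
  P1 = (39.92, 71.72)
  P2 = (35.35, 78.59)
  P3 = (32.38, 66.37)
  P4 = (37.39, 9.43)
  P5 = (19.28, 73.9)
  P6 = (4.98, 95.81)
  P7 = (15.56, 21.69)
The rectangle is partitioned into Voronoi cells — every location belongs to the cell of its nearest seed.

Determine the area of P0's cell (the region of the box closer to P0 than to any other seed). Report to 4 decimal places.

Area of P0's cell: 612.0767

1. box [0,52]×[0,100]: [(0, 0) (52, 0) (52, 100) (0, 100)]
2. ⊥bis P0·P1 via (39.29,67.87): [(0, 74.2993) (0, 0) (52, 0) (52, 65.7902)]  |A|=3642.3258
3. ⊥bis P0·P2 via (37.005,71.305): [(29.1724, 69.5256) (0, 62.8982) (0, 0) (52, 0) (52, 65.7902)]  |A|=3476.0279
4. ⊥bis P0·P3 via (35.52,65.195): [(36.6808, 68.297) (11.1238, 0) (52, 0) (52, 65.7902)]  |A|=1899.7884
5. ⊥bis P0·P4 via (38.025,36.725): [(36.6808, 68.297) (24.98, 37.0285) (52, 36.3999) (52, 65.7902)]  |A|=651.2335
6. ⊥bis P0·P5 via (28.97,68.96): [(36.6808, 68.297) (24.98, 37.0285) (52, 36.3999) (52, 65.7902)]  |A|=651.2335
7. ⊥bis P0·P6 via (21.82,79.915): [(36.6808, 68.297) (24.98, 37.0285) (52, 36.3999) (52, 65.7902)]  |A|=651.2335
8. ⊥bis P0·P7 via (27.11,42.855): [(36.6808, 68.297) (27.1518, 42.8322) (38.3572, 36.7173) (52, 36.3999) (52, 65.7902)]  |A|=612.0767
9. canonical 5-gon: [(36.6808, 68.297) (27.1518, 42.8322) (38.3572, 36.7173) (52, 36.3999) (52, 65.7902)]
10. shoelace: 612.0767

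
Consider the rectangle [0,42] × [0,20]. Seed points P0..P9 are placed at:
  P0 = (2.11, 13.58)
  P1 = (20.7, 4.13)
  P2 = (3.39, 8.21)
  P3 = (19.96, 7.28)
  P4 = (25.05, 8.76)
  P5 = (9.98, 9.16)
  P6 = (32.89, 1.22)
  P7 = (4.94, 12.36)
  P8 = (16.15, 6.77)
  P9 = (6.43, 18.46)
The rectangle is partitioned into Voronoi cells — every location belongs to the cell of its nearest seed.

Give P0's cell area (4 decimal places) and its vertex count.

1. box [0,42]×[0,20]: [(0, 0) (42, 0) (42, 20) (0, 20)]
2. ⊥bis P0·P1 via (11.405,8.855): [(0, 0) (6.9037, 0) (17.0704, 20) (0, 20)]  |A|=239.7409
3. ⊥bis P0·P2 via (2.75,10.895): [(0, 10.2395) (13.7783, 13.5237) (17.0704, 20) (0, 20)]  |A|=122.5179
4. ⊥bis P0·P3 via (11.035,10.43): [(0, 10.2395) (11.9752, 13.0939) (14.4126, 20) (0, 20)]  |A|=108.2093
5. ⊥bis P0·P4 via (13.58,11.17): [(0, 10.2395) (11.9752, 13.0939) (14.4126, 20) (0, 20)]  |A|=108.2093
6. ⊥bis P0·P5 via (6.045,11.37): [(0, 10.2395) (6.2463, 11.7284) (10.8918, 20) (0, 20)]  |A|=75.5299
7. ⊥bis P0·P6 via (17.5,7.4): [(0, 10.2395) (6.2463, 11.7284) (10.8918, 20) (0, 20)]  |A|=75.5299
8. ⊥bis P0·P7 via (3.525,12.97): [(0, 10.2395) (2.6168, 10.8632) (6.5556, 20) (0, 20)]  |A|=42.719
9. ⊥bis P0·P8 via (9.13,10.175): [(0, 10.2395) (2.6168, 10.8632) (6.5556, 20) (0, 20)]  |A|=42.719
10. ⊥bis P0·P9 via (4.27,16.02): [(0, 19.8) (0, 10.2395) (2.6168, 10.8632) (4.6824, 15.6549)]  |A|=28.0084
11. canonical 4-gon: [(0, 19.8) (0, 10.2395) (2.6168, 10.8632) (4.6824, 15.6549)]
12. shoelace: 28.0084

Area of P0's cell: 28.0084 (4 vertices)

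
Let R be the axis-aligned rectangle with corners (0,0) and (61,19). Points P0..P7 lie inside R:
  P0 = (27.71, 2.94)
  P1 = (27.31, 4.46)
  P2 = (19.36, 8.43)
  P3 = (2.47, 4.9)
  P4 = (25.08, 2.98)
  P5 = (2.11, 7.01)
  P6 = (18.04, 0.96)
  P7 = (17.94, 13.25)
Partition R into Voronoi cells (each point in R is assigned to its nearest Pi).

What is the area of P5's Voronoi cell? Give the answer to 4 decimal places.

Area of P5's cell: 111.9425

1. box [0,61]×[0,19]: [(0, 0) (61, 0) (61, 19) (0, 19)]
2. ⊥bis P5·P0 via (14.91,4.975): [(0, 0) (14.1191, 0) (17.1398, 19) (0, 19)]  |A|=296.9587
3. ⊥bis P5·P1 via (14.71,5.735): [(0, 0) (14.1191, 0) (14.1483, 0.1838) (16.0523, 19) (0, 19)]  |A|=286.7277
4. ⊥bis P5·P2 via (10.735,7.72): [(0, 0) (11.3705, 0) (9.8064, 19) (0, 19)]  |A|=201.181
5. ⊥bis P5·P3 via (2.29,5.955): [(0, 5.5643) (10.7613, 7.4003) (9.8064, 19) (0, 19)]  |A|=129.1686
6. ⊥bis P5·P4 via (13.595,4.995): [(0, 5.5643) (10.7613, 7.4003) (9.8064, 19) (0, 19)]  |A|=129.1686
7. ⊥bis P5·P6 via (10.075,3.985): [(0, 5.5643) (10.7613, 7.4003) (9.8064, 19) (0, 19)]  |A|=129.1686
8. ⊥bis P5·P7 via (10.025,10.13): [(0, 5.5643) (10.7613, 7.4003) (10.6717, 8.4895) (6.5286, 19) (0, 19)]  |A|=111.9425
9. canonical 5-gon: [(0, 5.5643) (10.7613, 7.4003) (10.6717, 8.4895) (6.5286, 19) (0, 19)]
10. shoelace: 111.9425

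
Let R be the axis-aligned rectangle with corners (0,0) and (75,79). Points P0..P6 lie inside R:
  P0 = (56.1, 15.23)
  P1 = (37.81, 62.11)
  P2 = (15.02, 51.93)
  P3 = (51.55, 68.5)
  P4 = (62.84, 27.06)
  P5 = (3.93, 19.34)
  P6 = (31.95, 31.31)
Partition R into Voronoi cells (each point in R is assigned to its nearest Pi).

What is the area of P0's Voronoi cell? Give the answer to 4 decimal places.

1. box [0,75]×[0,79]: [(0, 0) (75, 0) (75, 79) (0, 79)]
2. ⊥bis P0·P1 via (46.955,38.67): [(0, 20.3507) (0, 0) (75, 0) (75, 49.6116)]  |A|=2623.5884
3. ⊥bis P0·P2 via (35.56,33.58): [(36.4436, 34.569) (5.5603, 0) (75, 0) (75, 49.6116)]  |A|=2156.6539
4. ⊥bis P0·P3 via (53.825,41.865): [(55.514, 42.0093) (36.4436, 34.569) (5.5603, 0) (75, 0) (75, 43.6736)]  |A|=2098.8003
5. ⊥bis P0·P4 via (59.47,21.145): [(36.263, 34.3669) (5.5603, 0) (75, 0) (75, 12.297)]  |A|=1431.3869
6. ⊥bis P0·P5 via (30.015,17.285): [(36.263, 34.3669) (30.8866, 28.3489) (28.6533, 0) (75, 0) (75, 12.297)]  |A|=1104.0577
7. ⊥bis P0·P6 via (44.025,23.27): [(47.2469, 28.1089) (28.6697, 0.2084) (28.6533, 0) (75, 0) (75, 12.297)]  |A|=823.7244
8. canonical 5-gon: [(47.2469, 28.1089) (28.6697, 0.2084) (28.6533, 0) (75, 0) (75, 12.297)]
9. shoelace: 823.7244

Area of P0's cell: 823.7244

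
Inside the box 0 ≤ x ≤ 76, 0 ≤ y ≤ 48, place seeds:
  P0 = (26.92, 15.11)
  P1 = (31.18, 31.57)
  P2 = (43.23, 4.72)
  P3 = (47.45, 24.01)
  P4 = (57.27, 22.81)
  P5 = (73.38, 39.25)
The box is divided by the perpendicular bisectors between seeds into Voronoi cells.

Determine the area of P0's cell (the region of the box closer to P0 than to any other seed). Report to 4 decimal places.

Area of P0's cell: 917.2995

1. box [0,76]×[0,48]: [(0, 0) (76, 0) (76, 48) (0, 48)]
2. ⊥bis P0·P1 via (29.05,23.34): [(0, 30.8584) (0, 0) (76, 0) (76, 11.1889)]  |A|=1597.798
3. ⊥bis P0·P2 via (35.075,9.915): [(41.564, 20.1013) (0, 30.8584) (0, 0) (28.7588, 0)]  |A|=930.3435
4. ⊥bis P0·P3 via (37.185,19.56): [(38.8186, 15.7917) (36.3673, 21.4462) (0, 30.8584) (0, 0) (28.7588, 0)]  |A|=917.2995
5. ⊥bis P0·P4 via (42.095,18.96): [(38.8186, 15.7917) (36.3673, 21.4462) (0, 30.8584) (0, 0) (28.7588, 0)]  |A|=917.2995
6. ⊥bis P0·P5 via (50.15,27.18): [(38.8186, 15.7917) (36.3673, 21.4462) (0, 30.8584) (0, 0) (28.7588, 0)]  |A|=917.2995
7. canonical 5-gon: [(38.8186, 15.7917) (36.3673, 21.4462) (0, 30.8584) (0, 0) (28.7588, 0)]
8. shoelace: 917.2995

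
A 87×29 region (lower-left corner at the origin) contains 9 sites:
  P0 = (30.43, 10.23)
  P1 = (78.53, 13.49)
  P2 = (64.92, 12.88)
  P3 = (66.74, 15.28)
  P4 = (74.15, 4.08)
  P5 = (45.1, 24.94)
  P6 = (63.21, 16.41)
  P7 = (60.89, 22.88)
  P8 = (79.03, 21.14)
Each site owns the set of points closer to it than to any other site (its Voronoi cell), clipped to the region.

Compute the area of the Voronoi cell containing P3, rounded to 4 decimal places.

Area of P3's cell: 71.1427

1. box [0,87]×[0,29]: [(0, 0) (87, 0) (87, 29) (0, 29)]
2. ⊥bis P3·P0 via (48.585,12.755): [(50.359, 0) (87, 0) (87, 29) (46.3256, 29)]  |A|=1121.0732
3. ⊥bis P3·P1 via (72.635,14.385): [(50.359, 0) (70.451, 0) (74.8539, 29) (46.3256, 29)]  |A|=704.9945
4. ⊥bis P3·P2 via (65.83,14.08): [(46.3457, 28.8556) (71.8909, 9.4838) (74.8539, 29) (46.3256, 29)]  |A|=280.0314
5. ⊥bis P3·P4 via (70.445,9.68): [(46.3457, 28.8556) (71.079, 10.0995) (72.0854, 10.7653) (74.8539, 29) (46.3256, 29)]  |A|=279.4513
6. ⊥bis P3·P5 via (55.92,20.11): [(56.4153, 21.2195) (71.079, 10.0995) (72.0854, 10.7653) (74.8539, 29) (59.8885, 29)]  |A|=226.0381
7. ⊥bis P3·P6 via (64.975,15.845): [(64.6874, 14.9465) (71.079, 10.0995) (72.0854, 10.7653) (74.8539, 29) (69.1861, 29)]  |A|=117.6317
8. ⊥bis P3·P7 via (63.815,19.08): [(66.7284, 21.3226) (64.6874, 14.9465) (71.079, 10.0995) (72.0854, 10.7653) (74.6093, 27.3888)]  |A|=90.2676
9. ⊥bis P3·P8 via (72.885,18.21): [(70.1464, 23.9535) (66.7284, 21.3226) (64.6874, 14.9465) (71.079, 10.0995) (72.0854, 10.7653) (73.1359, 17.6839)]  |A|=71.1427
10. canonical 6-gon: [(70.1464, 23.9535) (66.7284, 21.3226) (64.6874, 14.9465) (71.079, 10.0995) (72.0854, 10.7653) (73.1359, 17.6839)]
11. shoelace: 71.1427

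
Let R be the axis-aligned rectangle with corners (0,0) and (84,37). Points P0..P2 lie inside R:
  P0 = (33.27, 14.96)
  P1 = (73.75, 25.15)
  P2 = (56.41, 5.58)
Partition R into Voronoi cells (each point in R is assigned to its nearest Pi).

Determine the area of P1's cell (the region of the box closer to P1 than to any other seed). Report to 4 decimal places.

1. box [0,84]×[0,37]: [(0, 0) (84, 0) (84, 37) (0, 37)]
2. ⊥bis P1·P0 via (53.51,20.055): [(58.5584, 0) (84, 0) (84, 37) (49.2444, 37)]  |A|=1113.6468
3. ⊥bis P1·P2 via (65.08,15.365): [(51.7081, 27.2132) (82.421, 0) (84, 0) (84, 37) (49.2444, 37)]  |A|=788.9583
4. canonical 5-gon: [(51.7081, 27.2132) (82.421, 0) (84, 0) (84, 37) (49.2444, 37)]
5. shoelace: 788.9583

Area of P1's cell: 788.9583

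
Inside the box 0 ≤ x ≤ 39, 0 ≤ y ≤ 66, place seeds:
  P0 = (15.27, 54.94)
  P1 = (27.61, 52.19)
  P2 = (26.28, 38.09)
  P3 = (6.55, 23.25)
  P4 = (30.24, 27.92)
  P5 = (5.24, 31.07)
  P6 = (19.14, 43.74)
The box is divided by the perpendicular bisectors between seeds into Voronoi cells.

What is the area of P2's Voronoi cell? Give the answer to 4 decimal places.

Area of P2's cell: 210.7799

1. box [0,39]×[0,66]: [(0, 0) (39, 0) (39, 66) (0, 66)]
2. ⊥bis P2·P0 via (20.775,46.515): [(0, 32.9404) (0, 0) (39, 0) (39, 58.4234)]  |A|=1781.5941
3. ⊥bis P2·P1 via (26.945,45.14): [(19.7145, 45.822) (0, 32.9404) (0, 0) (39, 0) (39, 44.0029)]  |A|=1642.5401
4. ⊥bis P2·P3 via (16.415,30.67): [(19.7145, 45.822) (9.861, 39.3837) (39, 0.6429) (39, 44.0029)]  |A|=702.7797
5. ⊥bis P2·P4 via (28.26,33.005): [(19.7145, 45.822) (9.861, 39.3837) (17.7398, 28.9086) (39, 37.1869) (39, 44.0029)]  |A|=314.3132
6. ⊥bis P2·P5 via (15.76,34.58): [(19.7145, 45.822) (13.3883, 41.6884) (17.5824, 29.1179) (17.7398, 28.9086) (39, 37.1869) (39, 44.0029)]  |A|=287.3099
7. ⊥bis P2·P6 via (22.71,40.915): [(26.1152, 45.2183) (16.3345, 32.8582) (17.5824, 29.1179) (17.7398, 28.9086) (39, 37.1869) (39, 44.0029)]  |A|=210.7799
8. canonical 6-gon: [(26.1152, 45.2183) (16.3345, 32.8582) (17.5824, 29.1179) (17.7398, 28.9086) (39, 37.1869) (39, 44.0029)]
9. shoelace: 210.7799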